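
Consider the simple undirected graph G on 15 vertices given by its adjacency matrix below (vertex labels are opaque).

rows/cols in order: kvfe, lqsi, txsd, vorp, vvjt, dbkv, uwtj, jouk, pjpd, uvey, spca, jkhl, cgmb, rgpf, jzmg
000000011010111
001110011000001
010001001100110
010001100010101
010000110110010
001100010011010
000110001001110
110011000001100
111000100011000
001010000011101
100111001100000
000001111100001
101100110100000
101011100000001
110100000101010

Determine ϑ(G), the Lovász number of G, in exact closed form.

Vertex lqsi has 6 neighbors: txsd, vorp, vvjt, jouk, pjpd, jzmg.
N(jouk) = {kvfe, lqsi, vvjt, dbkv, jkhl, cgmb}, |N(jouk)| = 6.
Vertex kvfe has 6 neighbors: jouk, pjpd, spca, cgmb, rgpf, jzmg.
N(uvey) = {txsd, vvjt, spca, jkhl, cgmb, jzmg}, |N(uvey)| = 6.
6-regular, N=15; Kneser-type, 2-subsets of [6].
spec(A) ≈ [6.0, 1.0, -3.0] (distinct, 4 d.p.).
With N=15: ϑ(G) = 15·(-1*(-3))/(6−(-3)) = 5.
ϑ(G) ≈ 5.000000000.

5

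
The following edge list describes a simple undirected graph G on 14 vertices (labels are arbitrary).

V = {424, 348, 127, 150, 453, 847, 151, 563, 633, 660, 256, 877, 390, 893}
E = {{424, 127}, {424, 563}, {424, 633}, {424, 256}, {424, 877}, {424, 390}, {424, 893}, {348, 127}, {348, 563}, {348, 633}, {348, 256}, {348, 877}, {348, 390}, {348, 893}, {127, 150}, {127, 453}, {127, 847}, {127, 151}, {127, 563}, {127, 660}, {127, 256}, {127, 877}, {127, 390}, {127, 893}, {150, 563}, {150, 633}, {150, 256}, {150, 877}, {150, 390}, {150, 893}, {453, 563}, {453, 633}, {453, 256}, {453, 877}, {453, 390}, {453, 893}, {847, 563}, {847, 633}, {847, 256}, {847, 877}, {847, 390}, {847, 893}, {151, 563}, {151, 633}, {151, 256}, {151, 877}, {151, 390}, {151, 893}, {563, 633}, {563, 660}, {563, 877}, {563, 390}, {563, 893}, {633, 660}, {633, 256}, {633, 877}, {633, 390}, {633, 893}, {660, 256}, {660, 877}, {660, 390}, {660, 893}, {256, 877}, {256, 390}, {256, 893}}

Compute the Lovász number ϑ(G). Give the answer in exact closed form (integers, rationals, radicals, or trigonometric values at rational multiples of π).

Vertex 424 has 7 neighbors: 127, 563, 633, 256, 877, 390, 893.
deg(877) = 11; N(877) = {424, 348, 127, 150, 453, 847, 151, 563, 633, 660, 256}.
Vertex 847 has 7 neighbors: 127, 563, 633, 256, 877, 390, 893.
N(893) = {424, 348, 127, 150, 453, 847, 151, 563, 633, 660, 256}, |N(893)| = 11.
Complete multipartite on [7, 3, 2, 2]: sandwich collapses at ϑ=7.
≈ 7.0000000 (to 7 d.p.).
Sandwich: α(G)=7 ≤ ϑ(G)=7 ≤ χ(Ḡ)=7 (collapsed).

7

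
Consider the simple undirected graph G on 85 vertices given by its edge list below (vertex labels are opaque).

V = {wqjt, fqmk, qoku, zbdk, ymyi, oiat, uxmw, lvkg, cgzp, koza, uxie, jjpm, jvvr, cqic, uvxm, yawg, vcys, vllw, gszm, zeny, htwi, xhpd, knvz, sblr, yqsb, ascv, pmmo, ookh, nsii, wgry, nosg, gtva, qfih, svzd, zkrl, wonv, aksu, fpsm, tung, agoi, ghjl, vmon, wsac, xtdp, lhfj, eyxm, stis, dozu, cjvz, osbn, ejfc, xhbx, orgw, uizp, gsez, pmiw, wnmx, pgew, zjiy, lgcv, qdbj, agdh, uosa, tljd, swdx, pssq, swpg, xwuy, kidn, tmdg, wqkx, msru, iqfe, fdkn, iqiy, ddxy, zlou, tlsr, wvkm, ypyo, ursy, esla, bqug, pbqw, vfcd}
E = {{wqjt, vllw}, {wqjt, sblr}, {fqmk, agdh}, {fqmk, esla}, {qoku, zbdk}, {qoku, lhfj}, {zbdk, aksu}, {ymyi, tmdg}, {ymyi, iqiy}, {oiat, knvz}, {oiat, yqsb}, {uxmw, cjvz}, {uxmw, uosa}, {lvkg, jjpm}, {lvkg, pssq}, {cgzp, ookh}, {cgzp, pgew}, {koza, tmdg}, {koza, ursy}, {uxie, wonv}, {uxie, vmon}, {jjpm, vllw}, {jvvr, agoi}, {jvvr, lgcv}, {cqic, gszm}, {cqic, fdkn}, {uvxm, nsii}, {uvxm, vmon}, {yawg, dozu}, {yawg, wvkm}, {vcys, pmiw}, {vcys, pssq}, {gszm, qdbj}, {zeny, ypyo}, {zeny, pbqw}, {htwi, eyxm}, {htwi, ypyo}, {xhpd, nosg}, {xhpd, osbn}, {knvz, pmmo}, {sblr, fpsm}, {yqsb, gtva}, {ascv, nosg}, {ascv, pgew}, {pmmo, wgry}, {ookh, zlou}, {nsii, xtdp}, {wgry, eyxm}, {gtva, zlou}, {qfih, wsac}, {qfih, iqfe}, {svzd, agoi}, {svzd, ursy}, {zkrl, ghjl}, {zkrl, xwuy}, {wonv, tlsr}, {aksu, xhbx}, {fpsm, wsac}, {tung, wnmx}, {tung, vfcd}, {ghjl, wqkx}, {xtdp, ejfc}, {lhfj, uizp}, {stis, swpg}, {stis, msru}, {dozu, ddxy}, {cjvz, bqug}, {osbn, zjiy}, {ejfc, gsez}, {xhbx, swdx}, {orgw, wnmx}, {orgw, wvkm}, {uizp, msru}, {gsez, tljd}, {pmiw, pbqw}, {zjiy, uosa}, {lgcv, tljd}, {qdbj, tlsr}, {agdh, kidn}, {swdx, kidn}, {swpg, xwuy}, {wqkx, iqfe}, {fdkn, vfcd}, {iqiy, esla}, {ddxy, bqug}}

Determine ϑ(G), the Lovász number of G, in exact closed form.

85*cos(pi/85)/(cos(pi/85) + 1)

deg(kidn) = 2; N(kidn) = {agdh, swdx}.
Vertex iqiy has 2 neighbors: ymyi, esla.
N(msru) = {stis, uizp}, |N(msru)| = 2.
deg(tmdg) = 2; N(tmdg) = {ymyi, koza}.
2-regular, N=85; this is C_{85}, the 85-cycle.
spec(A) ≈ [2.0, 1.9945, 1.9782, 1.951, 1.9132, 1.8649, 1.8065, 1.7382, 1.6604, 1.5735, 1.478, 1.3745, 1.2634, 1.1455, 1.0213, 0.8915, 0.7568, 0.618, 0.4759, 0.3311, 0.1845, 0.037, -0.1108, -0.258, -0.4038, -0.5473, -0.6879, -0.8247, -0.957, -1.0841, -1.2053, -1.3198, -1.4272, -1.5268, -1.618, -1.7004, -1.7735, -1.837, -1.8904, -1.9334, -1.9659, -1.9877, -1.9986] (distinct, 4 d.p.).
ϑ = −N·λ_min/(λ_max−λ_min) = −85·(-2*cos(pi/85))/(2−(-2*cos(pi/85))) = 85*cos(pi/85)/(cos(pi/85) + 1).
= 42.4854826… (decimal).
Sandwich: α(G)=42 ≤ ϑ(G)=85*cos(pi/85)/(cos(pi/85) + 1) ≤ χ(Ḡ)=43 (both strict).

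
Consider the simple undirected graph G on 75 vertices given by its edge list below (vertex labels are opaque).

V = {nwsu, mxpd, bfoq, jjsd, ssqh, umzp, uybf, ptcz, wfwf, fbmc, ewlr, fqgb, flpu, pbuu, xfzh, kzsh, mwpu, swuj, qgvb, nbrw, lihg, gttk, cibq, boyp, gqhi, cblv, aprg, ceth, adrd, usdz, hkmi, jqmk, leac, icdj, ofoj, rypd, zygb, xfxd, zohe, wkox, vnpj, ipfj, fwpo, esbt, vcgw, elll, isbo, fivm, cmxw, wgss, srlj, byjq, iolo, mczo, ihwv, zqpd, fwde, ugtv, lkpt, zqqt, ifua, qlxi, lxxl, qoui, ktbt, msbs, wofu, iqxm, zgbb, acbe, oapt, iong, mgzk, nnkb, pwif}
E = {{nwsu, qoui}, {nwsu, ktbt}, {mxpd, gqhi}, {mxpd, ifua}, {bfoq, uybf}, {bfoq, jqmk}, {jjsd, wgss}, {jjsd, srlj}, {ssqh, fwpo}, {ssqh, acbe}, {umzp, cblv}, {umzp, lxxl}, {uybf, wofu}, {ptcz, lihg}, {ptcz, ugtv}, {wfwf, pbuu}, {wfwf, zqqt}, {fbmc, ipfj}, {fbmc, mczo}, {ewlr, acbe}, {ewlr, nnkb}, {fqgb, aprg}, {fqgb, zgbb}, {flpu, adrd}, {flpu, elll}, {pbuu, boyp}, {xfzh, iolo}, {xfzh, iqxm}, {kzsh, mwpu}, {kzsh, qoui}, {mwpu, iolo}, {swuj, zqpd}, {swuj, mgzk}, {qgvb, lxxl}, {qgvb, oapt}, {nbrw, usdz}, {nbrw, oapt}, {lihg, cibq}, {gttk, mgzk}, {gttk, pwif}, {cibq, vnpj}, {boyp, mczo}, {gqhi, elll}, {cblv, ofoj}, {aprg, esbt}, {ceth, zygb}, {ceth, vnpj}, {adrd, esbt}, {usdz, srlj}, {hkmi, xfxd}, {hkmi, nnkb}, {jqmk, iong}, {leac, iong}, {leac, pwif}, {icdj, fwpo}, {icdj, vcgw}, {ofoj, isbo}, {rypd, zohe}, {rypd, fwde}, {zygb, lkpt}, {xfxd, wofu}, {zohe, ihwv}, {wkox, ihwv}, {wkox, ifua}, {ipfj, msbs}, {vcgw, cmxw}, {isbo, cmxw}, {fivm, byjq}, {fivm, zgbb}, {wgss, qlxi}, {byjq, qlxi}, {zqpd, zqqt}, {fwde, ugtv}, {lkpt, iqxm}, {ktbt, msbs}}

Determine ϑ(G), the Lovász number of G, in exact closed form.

75*cos(pi/75)/(cos(pi/75) + 1)

deg(vcgw) = 2; N(vcgw) = {icdj, cmxw}.
deg(lkpt) = 2; N(lkpt) = {zygb, iqxm}.
N(pwif) = {gttk, leac}, |N(pwif)| = 2.
deg(fivm) = 2; N(fivm) = {byjq, zgbb}.
Regular of degree 2 on 75 vertices: this is C_{75}, the 75-cycle.
spec(A) ≈ [2.0, 1.992986, 1.971992, 1.937166, 1.888753, 1.827091, 1.752613, 1.665842, 1.567387, 1.457937, 1.338261, 1.209198, 1.071654, 0.926592, 0.775031, 0.618034, 0.456702, 0.292166, 0.125581, -0.041885, -0.209057, -0.374763, -0.53784, -0.697144, -0.851559, -1.0, -1.141427, -1.274848, -1.399327, -1.51399, -1.618034, -1.710729, -1.791424, -1.859553, -1.914639, -1.956295, -1.984229, -1.998246] (distinct, 6 d.p.).
Lovász: ϑ = −75(-2*cos(pi/75))/(2+-(-1)*2*cos(pi/75)) = 75*cos(pi/75)/(cos(pi/75) + 1).
Numerically 37.4835458.
Sandwich: α(G)=37 ≤ ϑ(G)=75*cos(pi/75)/(cos(pi/75) + 1) ≤ χ(Ḡ)=38 (both strict).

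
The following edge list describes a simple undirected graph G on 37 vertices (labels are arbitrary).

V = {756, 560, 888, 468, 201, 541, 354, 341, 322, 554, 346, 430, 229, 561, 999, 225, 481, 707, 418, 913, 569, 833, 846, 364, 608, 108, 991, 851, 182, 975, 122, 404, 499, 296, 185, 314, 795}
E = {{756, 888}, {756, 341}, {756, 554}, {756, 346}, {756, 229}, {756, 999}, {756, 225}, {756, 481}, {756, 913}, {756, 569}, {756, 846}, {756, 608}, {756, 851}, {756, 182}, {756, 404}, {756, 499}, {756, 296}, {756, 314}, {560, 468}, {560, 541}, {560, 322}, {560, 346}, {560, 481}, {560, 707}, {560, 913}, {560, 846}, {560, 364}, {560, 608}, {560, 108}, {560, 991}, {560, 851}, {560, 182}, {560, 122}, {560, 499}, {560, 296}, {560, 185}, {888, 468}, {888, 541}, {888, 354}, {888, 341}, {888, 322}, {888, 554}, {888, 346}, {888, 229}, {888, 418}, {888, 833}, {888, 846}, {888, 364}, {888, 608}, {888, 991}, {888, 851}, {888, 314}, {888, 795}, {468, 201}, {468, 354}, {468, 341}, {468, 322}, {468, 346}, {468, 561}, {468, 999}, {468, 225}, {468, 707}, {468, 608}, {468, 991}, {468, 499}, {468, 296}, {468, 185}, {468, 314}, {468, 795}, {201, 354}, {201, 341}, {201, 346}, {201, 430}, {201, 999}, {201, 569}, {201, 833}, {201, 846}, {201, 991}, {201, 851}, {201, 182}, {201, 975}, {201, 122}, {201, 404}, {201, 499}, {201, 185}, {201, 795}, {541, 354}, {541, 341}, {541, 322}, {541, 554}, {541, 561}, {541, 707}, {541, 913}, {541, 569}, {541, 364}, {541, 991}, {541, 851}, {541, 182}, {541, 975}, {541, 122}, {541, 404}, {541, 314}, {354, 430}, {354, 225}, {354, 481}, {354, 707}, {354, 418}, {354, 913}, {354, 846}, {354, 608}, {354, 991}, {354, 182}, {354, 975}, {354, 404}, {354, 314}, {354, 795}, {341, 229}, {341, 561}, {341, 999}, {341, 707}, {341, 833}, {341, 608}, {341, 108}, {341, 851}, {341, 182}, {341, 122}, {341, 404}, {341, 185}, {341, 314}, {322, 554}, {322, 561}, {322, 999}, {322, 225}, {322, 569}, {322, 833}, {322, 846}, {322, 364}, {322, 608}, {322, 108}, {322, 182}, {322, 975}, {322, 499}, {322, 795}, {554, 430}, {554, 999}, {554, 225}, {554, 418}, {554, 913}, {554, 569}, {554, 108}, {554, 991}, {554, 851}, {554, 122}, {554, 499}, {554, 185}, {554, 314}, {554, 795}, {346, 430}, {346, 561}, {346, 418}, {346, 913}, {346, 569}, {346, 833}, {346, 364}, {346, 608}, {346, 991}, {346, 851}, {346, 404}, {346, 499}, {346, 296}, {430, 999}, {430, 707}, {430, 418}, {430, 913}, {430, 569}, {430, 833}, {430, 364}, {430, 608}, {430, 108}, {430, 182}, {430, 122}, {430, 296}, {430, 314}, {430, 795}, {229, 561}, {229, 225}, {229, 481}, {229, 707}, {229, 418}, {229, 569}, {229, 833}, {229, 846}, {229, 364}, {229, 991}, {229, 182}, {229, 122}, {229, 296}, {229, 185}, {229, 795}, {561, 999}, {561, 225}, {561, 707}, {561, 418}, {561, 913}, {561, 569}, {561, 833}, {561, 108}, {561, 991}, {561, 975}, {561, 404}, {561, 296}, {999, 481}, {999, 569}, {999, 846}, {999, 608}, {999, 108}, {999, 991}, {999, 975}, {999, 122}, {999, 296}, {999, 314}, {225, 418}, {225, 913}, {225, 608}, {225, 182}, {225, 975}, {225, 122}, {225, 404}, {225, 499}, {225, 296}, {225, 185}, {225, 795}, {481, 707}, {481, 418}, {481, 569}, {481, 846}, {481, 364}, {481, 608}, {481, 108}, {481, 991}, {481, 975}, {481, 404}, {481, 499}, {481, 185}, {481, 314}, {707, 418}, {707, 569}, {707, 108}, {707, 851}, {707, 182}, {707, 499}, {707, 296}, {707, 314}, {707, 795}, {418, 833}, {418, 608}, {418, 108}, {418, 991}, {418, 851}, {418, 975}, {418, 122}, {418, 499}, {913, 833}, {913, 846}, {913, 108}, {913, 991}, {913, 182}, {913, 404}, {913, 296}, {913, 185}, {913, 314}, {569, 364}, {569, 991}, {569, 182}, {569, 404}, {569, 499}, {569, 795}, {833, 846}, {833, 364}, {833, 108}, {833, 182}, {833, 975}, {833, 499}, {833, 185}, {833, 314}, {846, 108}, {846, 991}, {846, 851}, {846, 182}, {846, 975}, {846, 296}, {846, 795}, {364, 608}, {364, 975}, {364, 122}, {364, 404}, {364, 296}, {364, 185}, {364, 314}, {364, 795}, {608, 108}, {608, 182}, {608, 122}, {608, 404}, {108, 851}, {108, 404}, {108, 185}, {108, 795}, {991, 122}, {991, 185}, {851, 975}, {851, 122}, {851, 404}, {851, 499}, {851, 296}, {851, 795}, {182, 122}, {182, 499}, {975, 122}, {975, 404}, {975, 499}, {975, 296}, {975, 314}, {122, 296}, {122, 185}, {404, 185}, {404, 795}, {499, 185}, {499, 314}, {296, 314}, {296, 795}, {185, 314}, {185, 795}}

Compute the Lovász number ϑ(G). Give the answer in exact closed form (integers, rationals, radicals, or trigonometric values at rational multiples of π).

sqrt(37)

Vertex 185 has 18 neighbors: 560, 468, 201, 341, 554, 229, 225, 481, 913, 833, 364, 108, 991, 122, 404, 499, 314, 795.
N(201) = {468, 354, 341, 346, 430, 999, 569, 833, 846, 991, 851, 182, 975, 122, 404, 499, 185, 795}, |N(201)| = 18.
deg(846) = 18; N(846) = {756, 560, 888, 201, 354, 322, 229, 999, 481, 913, 833, 108, 991, 851, 182, 975, 296, 795}.
N(341) = {756, 888, 468, 201, 541, 229, 561, 999, 707, 833, 608, 108, 851, 182, 122, 404, 185, 314}, |N(341)| = 18.
Every vertex has degree 18 (N=37); SR(37,18,8,9) — a Paley graph.
The 3 distinct eigenvalues: [18.0, 2.541, -3.541].
With N=37: ϑ(G) = 37·(-(-sqrt(37)/2 - 1/2))/(18−(-sqrt(37)/2 - 1/2)) = sqrt(37).
Numerically 6.08276.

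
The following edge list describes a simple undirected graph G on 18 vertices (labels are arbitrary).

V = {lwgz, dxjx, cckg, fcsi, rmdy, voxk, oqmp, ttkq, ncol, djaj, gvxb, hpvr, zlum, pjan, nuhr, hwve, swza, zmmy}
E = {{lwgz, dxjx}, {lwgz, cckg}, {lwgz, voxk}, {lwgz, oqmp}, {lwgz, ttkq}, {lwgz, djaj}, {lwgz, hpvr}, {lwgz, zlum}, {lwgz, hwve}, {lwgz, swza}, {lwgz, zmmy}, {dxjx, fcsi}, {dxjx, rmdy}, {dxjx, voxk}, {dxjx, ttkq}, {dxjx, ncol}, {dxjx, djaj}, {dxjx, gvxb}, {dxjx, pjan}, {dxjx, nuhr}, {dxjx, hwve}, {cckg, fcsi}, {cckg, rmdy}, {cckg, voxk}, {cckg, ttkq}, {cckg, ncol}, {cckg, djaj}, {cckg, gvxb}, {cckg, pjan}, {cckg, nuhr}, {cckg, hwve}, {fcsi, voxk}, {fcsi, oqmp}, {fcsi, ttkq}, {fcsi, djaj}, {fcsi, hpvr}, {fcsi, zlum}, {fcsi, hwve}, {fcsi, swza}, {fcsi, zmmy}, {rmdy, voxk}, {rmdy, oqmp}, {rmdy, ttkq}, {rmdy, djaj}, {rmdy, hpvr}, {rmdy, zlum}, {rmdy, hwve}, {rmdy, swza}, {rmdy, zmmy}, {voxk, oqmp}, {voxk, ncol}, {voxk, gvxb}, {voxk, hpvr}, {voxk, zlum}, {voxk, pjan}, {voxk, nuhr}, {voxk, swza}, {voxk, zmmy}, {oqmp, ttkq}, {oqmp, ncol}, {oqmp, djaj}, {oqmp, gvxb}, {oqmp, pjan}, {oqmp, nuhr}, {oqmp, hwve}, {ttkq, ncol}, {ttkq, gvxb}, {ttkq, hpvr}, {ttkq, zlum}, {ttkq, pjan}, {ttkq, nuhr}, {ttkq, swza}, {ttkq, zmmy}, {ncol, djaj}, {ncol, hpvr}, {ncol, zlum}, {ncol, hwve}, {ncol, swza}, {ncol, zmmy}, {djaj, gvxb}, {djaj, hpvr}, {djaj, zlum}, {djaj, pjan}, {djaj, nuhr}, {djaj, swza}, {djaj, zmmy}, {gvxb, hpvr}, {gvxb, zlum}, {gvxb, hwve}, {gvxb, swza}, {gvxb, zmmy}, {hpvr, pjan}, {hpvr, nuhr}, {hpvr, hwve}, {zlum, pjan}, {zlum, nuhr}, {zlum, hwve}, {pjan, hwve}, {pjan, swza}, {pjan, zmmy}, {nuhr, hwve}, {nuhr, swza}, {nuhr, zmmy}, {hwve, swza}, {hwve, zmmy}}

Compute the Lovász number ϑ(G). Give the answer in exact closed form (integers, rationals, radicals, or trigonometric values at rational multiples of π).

7

Vertex ttkq has 14 neighbors: lwgz, dxjx, cckg, fcsi, rmdy, oqmp, ncol, gvxb, hpvr, zlum, pjan, nuhr, swza, zmmy.
N(zlum) = {lwgz, fcsi, rmdy, voxk, ttkq, ncol, djaj, gvxb, pjan, nuhr, hwve}, |N(zlum)| = 11.
N(hpvr) = {lwgz, fcsi, rmdy, voxk, ttkq, ncol, djaj, gvxb, pjan, nuhr, hwve}, |N(hpvr)| = 11.
N(ncol) = {dxjx, cckg, voxk, oqmp, ttkq, djaj, hpvr, zlum, hwve, swza, zmmy}, |N(ncol)| = 11.
Complete 3-partite, parts [7, 7, 4]: perfect, ϑ = α = 7.
Numerically 7.000000000.
α=7, χ(Ḡ)=7; ϑ=7 lies between (collapsed).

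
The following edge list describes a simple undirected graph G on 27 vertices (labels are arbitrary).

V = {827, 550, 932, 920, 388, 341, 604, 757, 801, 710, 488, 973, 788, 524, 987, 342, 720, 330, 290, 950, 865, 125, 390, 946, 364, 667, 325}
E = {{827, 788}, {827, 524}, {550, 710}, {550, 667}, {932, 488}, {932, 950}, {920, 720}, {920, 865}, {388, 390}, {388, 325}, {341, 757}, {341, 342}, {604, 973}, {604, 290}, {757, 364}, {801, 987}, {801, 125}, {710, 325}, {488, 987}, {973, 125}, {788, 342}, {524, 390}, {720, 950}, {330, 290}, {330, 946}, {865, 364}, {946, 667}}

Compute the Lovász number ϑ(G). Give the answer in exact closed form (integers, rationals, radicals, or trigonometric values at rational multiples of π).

27*cos(pi/27)/(cos(pi/27) + 1)

N(757) = {341, 364}, |N(757)| = 2.
Vertex 973 has 2 neighbors: 604, 125.
N(987) = {801, 488}, |N(987)| = 2.
N(388) = {390, 325}, |N(388)| = 2.
G on 27 vertices is 2-regular; connected 2-regular on 27 ⇒ C_{27}.
The 14 distinct eigenvalues: [2.0, 1.9461, 1.7873, 1.5321, 1.1943, 0.7922, 0.3473, -0.1163, -0.5736, -1.0, -1.3725, -1.671, -1.8794, -1.9865].
With N=27: ϑ(G) = 27·(-(-1)*2*cos(pi/27))/(2−(-2*cos(pi/27))) = 27*cos(pi/27)/(cos(pi/27) + 1).
Numerically 13.4542.
Lovász sandwich 13 ≤ 27*cos(pi/27)/(cos(pi/27) + 1) ≤ 14: both strict.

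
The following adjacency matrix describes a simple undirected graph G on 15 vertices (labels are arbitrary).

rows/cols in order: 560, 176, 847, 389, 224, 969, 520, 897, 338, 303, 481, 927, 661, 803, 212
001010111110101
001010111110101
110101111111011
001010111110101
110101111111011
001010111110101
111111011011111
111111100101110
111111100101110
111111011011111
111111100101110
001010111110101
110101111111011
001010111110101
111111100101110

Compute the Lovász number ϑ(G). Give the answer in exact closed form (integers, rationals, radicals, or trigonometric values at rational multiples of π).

Vertex 927 has 9 neighbors: 847, 224, 520, 897, 338, 303, 481, 661, 212.
deg(338) = 11; N(338) = {560, 176, 847, 389, 224, 969, 520, 303, 927, 661, 803}.
Vertex 803 has 9 neighbors: 847, 224, 520, 897, 338, 303, 481, 661, 212.
Vertex 661 has 12 neighbors: 560, 176, 389, 969, 520, 897, 338, 303, 481, 927, 803, 212.
K_{6,4,3,2} (perfect); ϑ(G) = α(G) = max{6,4,3,2} = 6.
Numerically 6.00000000.
Check 6 ≤ 6 ≤ 6: collapsed.

6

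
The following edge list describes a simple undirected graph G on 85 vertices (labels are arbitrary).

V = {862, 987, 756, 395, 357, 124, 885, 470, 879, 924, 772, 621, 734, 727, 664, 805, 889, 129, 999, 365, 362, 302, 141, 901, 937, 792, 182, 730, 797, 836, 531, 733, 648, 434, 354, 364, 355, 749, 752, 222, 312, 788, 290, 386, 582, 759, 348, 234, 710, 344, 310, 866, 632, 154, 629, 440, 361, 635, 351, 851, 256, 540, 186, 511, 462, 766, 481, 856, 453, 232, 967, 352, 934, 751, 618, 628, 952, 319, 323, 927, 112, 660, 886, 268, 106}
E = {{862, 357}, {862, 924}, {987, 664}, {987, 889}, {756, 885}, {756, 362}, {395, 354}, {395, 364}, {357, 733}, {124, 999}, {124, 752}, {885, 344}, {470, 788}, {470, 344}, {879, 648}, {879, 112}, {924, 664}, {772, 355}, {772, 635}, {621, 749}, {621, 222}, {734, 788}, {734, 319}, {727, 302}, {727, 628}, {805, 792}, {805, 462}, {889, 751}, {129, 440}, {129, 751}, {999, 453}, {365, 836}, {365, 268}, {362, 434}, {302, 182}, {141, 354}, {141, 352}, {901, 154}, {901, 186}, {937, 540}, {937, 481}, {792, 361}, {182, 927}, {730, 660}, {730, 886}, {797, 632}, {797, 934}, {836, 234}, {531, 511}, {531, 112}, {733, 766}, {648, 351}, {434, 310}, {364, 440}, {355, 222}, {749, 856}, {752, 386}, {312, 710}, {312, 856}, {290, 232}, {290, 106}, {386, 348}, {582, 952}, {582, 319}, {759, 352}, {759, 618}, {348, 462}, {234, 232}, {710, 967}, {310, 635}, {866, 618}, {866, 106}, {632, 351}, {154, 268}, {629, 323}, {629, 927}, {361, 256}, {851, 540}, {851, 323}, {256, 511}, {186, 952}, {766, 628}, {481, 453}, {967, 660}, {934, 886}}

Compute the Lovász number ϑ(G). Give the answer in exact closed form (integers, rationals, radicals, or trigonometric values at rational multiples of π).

85*cos(pi/85)/(cos(pi/85) + 1)

N(772) = {355, 635}, |N(772)| = 2.
N(766) = {733, 628}, |N(766)| = 2.
N(124) = {999, 752}, |N(124)| = 2.
Vertex 856 has 2 neighbors: 749, 312.
G on 85 vertices is 2-regular; connected 2-regular on 85 ⇒ C_{85}.
Distinct eigenvalues (to 6 d.p.): [2.0, 1.994538, 1.978183, 1.951024, 1.913209, 1.864944, 1.806494, 1.738178, 1.660368, 1.57349, 1.478018, 1.374473, 1.263422, 1.14547, 1.021262, 0.891477, 0.756822, 0.618034, 0.47587, 0.331108, 0.184537, 0.036958, -0.110823, -0.257998, -0.403765, -0.547326, -0.687898, -0.824713, -0.957023, -1.084107, -1.205269, -1.319849, -1.42722, -1.526797, -1.618034, -1.700434, -1.773547, -1.836974, -1.890368, -1.933437, -1.965946, -1.987718, -1.998634].
−85·(-2*cos(pi/85)) / ((2)−(-2*cos(pi/85))) = 85*cos(pi/85)/(cos(pi/85) + 1) = ϑ(G).
ϑ(G) ≈ 42.48548.
Sandwich: α(G)=42 ≤ ϑ(G)=85*cos(pi/85)/(cos(pi/85) + 1) ≤ χ(Ḡ)=43 (both strict).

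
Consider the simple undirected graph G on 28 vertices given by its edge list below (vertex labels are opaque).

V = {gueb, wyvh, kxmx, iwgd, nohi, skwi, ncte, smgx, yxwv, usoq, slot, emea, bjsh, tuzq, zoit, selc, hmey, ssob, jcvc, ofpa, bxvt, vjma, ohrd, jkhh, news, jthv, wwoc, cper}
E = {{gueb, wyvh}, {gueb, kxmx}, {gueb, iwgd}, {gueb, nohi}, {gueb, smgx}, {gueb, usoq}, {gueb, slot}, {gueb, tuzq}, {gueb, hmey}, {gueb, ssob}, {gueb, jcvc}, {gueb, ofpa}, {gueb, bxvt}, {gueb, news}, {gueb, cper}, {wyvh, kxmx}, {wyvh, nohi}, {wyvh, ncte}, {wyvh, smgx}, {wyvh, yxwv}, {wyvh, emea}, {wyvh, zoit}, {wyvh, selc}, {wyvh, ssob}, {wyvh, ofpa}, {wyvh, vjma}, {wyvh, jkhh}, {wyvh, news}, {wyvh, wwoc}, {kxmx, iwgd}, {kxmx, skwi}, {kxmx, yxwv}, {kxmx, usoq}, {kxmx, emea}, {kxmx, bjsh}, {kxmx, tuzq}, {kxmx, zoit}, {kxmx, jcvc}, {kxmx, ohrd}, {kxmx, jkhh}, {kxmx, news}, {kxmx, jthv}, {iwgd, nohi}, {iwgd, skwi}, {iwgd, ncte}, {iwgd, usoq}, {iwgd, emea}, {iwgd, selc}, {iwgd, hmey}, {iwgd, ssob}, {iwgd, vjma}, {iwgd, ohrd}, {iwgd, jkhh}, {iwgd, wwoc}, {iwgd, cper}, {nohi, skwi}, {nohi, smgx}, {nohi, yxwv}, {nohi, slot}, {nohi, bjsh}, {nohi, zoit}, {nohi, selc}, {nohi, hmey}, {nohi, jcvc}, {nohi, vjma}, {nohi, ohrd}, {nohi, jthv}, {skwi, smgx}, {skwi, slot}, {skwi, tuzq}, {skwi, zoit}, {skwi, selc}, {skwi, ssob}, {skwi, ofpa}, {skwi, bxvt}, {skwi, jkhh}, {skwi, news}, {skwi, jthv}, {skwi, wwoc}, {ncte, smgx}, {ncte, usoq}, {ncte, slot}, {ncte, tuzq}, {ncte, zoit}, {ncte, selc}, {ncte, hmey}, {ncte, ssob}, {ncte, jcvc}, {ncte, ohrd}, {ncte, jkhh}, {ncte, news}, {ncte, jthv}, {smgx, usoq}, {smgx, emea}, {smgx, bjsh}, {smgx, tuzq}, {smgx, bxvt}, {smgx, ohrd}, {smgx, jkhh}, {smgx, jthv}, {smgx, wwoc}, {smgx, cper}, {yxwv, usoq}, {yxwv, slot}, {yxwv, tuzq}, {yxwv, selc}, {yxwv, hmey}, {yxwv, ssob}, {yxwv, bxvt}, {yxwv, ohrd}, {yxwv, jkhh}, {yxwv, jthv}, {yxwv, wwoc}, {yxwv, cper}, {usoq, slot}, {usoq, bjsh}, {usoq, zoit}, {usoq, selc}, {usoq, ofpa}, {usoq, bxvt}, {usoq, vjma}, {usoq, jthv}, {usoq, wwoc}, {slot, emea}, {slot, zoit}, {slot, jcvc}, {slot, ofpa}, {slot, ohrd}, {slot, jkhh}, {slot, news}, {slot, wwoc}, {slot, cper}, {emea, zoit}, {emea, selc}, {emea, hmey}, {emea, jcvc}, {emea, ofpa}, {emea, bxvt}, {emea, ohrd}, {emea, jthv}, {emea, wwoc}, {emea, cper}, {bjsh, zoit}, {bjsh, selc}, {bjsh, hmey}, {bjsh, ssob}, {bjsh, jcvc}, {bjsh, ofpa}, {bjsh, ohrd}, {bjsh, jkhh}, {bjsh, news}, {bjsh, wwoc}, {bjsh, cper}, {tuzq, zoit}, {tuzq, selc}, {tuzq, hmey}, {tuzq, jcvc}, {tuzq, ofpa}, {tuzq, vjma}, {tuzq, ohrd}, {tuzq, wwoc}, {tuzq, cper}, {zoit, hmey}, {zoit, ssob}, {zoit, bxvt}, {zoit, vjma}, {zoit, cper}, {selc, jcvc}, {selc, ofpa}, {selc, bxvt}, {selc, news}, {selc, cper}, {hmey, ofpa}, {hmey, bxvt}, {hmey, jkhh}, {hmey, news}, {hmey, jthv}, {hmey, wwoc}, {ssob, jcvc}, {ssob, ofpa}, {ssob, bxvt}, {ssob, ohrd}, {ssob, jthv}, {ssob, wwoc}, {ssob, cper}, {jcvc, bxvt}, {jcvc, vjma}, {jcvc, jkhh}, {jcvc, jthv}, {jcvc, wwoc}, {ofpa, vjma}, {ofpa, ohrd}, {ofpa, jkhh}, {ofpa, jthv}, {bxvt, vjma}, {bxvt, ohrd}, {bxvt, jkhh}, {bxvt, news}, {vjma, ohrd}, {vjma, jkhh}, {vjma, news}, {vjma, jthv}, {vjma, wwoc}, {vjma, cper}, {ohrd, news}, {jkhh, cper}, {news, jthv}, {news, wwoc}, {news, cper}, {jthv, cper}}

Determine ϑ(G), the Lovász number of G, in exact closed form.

7

Vertex skwi has 15 neighbors: kxmx, iwgd, nohi, smgx, slot, tuzq, zoit, selc, ssob, ofpa, bxvt, jkhh, news, jthv, wwoc.
deg(bxvt) = 15; N(bxvt) = {gueb, skwi, smgx, yxwv, usoq, emea, zoit, selc, hmey, ssob, jcvc, vjma, ohrd, jkhh, news}.
N(cper) = {gueb, iwgd, smgx, yxwv, slot, emea, bjsh, tuzq, zoit, selc, ssob, vjma, jkhh, news, jthv}, |N(cper)| = 15.
N(selc) = {wyvh, iwgd, nohi, skwi, ncte, yxwv, usoq, emea, bjsh, tuzq, jcvc, ofpa, bxvt, news, cper}, |N(selc)| = 15.
28-vertex 15-regular graph: Kneser K(8,2) on C(8,2)=28 vertices.
Distinct eigenvalues (to 4 d.p.): [15.0, 1.0, -5.0].
Lovász: ϑ = −28(-5)/(15+-1*(-5)) = 7.
ϑ(G) ≈ 7.000000000.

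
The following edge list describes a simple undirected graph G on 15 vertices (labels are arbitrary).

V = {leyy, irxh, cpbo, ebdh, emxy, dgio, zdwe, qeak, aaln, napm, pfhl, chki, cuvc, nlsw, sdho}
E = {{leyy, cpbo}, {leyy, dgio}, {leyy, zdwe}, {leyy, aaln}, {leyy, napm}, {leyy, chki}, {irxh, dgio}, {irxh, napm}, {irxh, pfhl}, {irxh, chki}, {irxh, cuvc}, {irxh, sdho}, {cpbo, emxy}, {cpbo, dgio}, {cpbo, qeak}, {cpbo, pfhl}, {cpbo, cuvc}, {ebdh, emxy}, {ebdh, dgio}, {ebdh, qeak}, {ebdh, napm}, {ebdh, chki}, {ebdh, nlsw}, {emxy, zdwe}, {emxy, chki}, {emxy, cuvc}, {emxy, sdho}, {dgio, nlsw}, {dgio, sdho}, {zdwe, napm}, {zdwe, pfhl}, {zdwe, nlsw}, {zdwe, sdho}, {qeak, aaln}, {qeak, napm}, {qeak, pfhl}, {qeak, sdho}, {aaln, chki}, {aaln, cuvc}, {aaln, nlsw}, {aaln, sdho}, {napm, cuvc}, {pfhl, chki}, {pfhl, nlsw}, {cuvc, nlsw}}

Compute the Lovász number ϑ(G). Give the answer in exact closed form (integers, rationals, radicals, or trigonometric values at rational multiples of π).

5

N(sdho) = {irxh, emxy, dgio, zdwe, qeak, aaln}, |N(sdho)| = 6.
Vertex chki has 6 neighbors: leyy, irxh, ebdh, emxy, aaln, pfhl.
Vertex dgio has 6 neighbors: leyy, irxh, cpbo, ebdh, nlsw, sdho.
Vertex emxy has 6 neighbors: cpbo, ebdh, zdwe, chki, cuvc, sdho.
deg(v) = 6 for all v (|V|=15); Kneser K(6,2) on C(6,2)=15 vertices.
The 3 distinct eigenvalues: [6.0, 1.0, -3.0].
λ_max=6, λ_min=-3; ϑ = −15·λ_min/(λ_max−λ_min) = 5.
= 5.0000000… (decimal).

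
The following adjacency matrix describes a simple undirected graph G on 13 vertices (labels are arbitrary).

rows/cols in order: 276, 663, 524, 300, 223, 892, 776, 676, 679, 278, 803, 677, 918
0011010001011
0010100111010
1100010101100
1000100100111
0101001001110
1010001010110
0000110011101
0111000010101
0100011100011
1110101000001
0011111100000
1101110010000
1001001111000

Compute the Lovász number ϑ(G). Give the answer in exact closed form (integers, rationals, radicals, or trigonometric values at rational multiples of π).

Vertex 276 has 6 neighbors: 524, 300, 892, 278, 677, 918.
Vertex 663 has 6 neighbors: 524, 223, 676, 679, 278, 677.
deg(776) = 6; N(776) = {223, 892, 679, 278, 803, 918}.
N(679) = {663, 892, 776, 676, 677, 918}, |N(679)| = 6.
6-regular, N=13; Paley(13): SR with (k,λ,μ)=(6,2,3).
Distinct eigenvalues (to 3 d.p.): [6.0, 1.303, -2.303].
Lovász: ϑ = −13(-sqrt(13)/2 - 1/2)/(6+-(-sqrt(13)/2 - 1/2)) = sqrt(13).
≈ 3.60555 (to 5 d.p.).

sqrt(13)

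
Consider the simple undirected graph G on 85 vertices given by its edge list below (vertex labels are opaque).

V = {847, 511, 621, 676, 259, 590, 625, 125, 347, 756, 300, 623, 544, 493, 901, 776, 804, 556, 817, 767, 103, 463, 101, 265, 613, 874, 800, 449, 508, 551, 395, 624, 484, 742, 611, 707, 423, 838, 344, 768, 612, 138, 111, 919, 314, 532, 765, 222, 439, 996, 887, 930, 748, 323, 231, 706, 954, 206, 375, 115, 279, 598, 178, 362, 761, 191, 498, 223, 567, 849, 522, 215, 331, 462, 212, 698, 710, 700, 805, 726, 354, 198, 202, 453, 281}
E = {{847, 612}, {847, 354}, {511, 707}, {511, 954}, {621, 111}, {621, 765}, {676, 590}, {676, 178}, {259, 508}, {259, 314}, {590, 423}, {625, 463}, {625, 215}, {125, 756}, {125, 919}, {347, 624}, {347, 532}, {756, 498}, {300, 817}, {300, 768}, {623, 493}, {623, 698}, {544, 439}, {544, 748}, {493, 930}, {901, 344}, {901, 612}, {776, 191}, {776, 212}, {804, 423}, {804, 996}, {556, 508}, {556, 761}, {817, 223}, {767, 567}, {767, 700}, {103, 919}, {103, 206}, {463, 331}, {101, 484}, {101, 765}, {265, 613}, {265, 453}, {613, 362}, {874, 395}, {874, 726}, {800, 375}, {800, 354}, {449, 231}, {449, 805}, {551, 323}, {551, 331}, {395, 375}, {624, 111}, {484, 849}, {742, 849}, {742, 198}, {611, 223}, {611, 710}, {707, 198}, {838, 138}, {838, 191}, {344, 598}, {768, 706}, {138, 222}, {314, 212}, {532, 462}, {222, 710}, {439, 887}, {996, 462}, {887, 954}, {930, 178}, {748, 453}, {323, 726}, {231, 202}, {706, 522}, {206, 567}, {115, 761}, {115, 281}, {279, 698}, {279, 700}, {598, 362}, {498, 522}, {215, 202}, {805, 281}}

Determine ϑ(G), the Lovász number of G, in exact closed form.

85*cos(pi/85)/(cos(pi/85) + 1)

N(395) = {874, 375}, |N(395)| = 2.
deg(556) = 2; N(556) = {508, 761}.
deg(847) = 2; N(847) = {612, 354}.
deg(223) = 2; N(223) = {817, 611}.
deg(v) = 2 for all v (|V|=85); this is C_{85}, the 85-cycle.
The 43 distinct eigenvalues: [2.0, 1.99454, 1.97818, 1.95102, 1.91321, 1.86494, 1.80649, 1.73818, 1.66037, 1.57349, 1.47802, 1.37447, 1.26342, 1.14547, 1.02126, 0.89148, 0.75682, 0.61803, 0.47587, 0.33111, 0.18454, 0.03696, -0.11082, -0.258, -0.40376, -0.54733, -0.6879, -0.82471, -0.95702, -1.08411, -1.20527, -1.31985, -1.42722, -1.5268, -1.61803, -1.70043, -1.77355, -1.83697, -1.89037, -1.93344, -1.96595, -1.98772, -1.99863].
−85·(-2*cos(pi/85)) / ((2)−(-2*cos(pi/85))) = 85*cos(pi/85)/(cos(pi/85) + 1) = ϑ(G).
≈ 42.485483 (to 6 d.p.).
Check 42 ≤ 85*cos(pi/85)/(cos(pi/85) + 1) ≤ 43: both strict.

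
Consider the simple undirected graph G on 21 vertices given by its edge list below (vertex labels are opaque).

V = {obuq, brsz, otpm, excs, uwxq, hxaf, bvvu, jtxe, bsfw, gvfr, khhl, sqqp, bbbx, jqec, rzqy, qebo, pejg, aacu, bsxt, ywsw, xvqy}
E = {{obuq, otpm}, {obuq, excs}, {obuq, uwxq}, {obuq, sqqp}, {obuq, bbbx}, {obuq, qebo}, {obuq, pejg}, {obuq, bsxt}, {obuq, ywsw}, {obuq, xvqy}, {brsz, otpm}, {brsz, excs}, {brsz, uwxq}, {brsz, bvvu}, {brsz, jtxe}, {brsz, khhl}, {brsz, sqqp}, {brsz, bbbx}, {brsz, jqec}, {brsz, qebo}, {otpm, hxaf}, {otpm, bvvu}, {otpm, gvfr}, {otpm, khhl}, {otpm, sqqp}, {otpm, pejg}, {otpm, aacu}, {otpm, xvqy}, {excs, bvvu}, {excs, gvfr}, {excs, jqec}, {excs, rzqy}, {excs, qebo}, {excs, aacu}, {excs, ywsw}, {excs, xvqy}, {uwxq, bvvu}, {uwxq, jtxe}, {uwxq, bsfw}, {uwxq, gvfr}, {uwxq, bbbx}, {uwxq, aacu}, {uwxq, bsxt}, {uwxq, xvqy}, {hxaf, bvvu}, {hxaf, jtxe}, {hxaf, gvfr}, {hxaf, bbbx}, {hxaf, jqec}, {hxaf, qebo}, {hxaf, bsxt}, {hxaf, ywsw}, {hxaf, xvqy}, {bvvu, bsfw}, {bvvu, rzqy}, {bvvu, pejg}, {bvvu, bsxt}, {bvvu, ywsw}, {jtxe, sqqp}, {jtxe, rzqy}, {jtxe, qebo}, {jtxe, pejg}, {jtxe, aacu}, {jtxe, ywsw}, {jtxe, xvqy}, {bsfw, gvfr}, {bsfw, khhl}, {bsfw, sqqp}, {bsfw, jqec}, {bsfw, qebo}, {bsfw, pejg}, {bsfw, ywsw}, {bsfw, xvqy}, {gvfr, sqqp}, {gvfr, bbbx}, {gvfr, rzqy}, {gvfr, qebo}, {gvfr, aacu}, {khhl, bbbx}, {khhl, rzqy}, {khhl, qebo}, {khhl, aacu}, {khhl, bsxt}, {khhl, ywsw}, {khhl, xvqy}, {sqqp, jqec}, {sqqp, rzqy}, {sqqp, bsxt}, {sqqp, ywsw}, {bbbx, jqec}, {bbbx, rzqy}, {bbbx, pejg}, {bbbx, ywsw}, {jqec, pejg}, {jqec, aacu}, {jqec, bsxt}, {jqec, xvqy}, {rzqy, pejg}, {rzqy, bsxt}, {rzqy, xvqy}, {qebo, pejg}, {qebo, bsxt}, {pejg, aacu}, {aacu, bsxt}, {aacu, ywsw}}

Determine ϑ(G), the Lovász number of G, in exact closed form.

6

Vertex khhl has 10 neighbors: brsz, otpm, bsfw, bbbx, rzqy, qebo, aacu, bsxt, ywsw, xvqy.
deg(excs) = 10; N(excs) = {obuq, brsz, bvvu, gvfr, jqec, rzqy, qebo, aacu, ywsw, xvqy}.
N(pejg) = {obuq, otpm, bvvu, jtxe, bsfw, bbbx, jqec, rzqy, qebo, aacu}, |N(pejg)| = 10.
Vertex uwxq has 10 neighbors: obuq, brsz, bvvu, jtxe, bsfw, gvfr, bbbx, aacu, bsxt, xvqy.
Every vertex has degree 10 (N=21); Kneser K(7,2) on C(7,2)=21 vertices.
spec(A) ≈ [10.0, 1.0, -4.0] (distinct, 6 d.p.).
−21·(-4) / ((10)−(-4)) = 6 = ϑ(G).
= 6.000000000… (decimal).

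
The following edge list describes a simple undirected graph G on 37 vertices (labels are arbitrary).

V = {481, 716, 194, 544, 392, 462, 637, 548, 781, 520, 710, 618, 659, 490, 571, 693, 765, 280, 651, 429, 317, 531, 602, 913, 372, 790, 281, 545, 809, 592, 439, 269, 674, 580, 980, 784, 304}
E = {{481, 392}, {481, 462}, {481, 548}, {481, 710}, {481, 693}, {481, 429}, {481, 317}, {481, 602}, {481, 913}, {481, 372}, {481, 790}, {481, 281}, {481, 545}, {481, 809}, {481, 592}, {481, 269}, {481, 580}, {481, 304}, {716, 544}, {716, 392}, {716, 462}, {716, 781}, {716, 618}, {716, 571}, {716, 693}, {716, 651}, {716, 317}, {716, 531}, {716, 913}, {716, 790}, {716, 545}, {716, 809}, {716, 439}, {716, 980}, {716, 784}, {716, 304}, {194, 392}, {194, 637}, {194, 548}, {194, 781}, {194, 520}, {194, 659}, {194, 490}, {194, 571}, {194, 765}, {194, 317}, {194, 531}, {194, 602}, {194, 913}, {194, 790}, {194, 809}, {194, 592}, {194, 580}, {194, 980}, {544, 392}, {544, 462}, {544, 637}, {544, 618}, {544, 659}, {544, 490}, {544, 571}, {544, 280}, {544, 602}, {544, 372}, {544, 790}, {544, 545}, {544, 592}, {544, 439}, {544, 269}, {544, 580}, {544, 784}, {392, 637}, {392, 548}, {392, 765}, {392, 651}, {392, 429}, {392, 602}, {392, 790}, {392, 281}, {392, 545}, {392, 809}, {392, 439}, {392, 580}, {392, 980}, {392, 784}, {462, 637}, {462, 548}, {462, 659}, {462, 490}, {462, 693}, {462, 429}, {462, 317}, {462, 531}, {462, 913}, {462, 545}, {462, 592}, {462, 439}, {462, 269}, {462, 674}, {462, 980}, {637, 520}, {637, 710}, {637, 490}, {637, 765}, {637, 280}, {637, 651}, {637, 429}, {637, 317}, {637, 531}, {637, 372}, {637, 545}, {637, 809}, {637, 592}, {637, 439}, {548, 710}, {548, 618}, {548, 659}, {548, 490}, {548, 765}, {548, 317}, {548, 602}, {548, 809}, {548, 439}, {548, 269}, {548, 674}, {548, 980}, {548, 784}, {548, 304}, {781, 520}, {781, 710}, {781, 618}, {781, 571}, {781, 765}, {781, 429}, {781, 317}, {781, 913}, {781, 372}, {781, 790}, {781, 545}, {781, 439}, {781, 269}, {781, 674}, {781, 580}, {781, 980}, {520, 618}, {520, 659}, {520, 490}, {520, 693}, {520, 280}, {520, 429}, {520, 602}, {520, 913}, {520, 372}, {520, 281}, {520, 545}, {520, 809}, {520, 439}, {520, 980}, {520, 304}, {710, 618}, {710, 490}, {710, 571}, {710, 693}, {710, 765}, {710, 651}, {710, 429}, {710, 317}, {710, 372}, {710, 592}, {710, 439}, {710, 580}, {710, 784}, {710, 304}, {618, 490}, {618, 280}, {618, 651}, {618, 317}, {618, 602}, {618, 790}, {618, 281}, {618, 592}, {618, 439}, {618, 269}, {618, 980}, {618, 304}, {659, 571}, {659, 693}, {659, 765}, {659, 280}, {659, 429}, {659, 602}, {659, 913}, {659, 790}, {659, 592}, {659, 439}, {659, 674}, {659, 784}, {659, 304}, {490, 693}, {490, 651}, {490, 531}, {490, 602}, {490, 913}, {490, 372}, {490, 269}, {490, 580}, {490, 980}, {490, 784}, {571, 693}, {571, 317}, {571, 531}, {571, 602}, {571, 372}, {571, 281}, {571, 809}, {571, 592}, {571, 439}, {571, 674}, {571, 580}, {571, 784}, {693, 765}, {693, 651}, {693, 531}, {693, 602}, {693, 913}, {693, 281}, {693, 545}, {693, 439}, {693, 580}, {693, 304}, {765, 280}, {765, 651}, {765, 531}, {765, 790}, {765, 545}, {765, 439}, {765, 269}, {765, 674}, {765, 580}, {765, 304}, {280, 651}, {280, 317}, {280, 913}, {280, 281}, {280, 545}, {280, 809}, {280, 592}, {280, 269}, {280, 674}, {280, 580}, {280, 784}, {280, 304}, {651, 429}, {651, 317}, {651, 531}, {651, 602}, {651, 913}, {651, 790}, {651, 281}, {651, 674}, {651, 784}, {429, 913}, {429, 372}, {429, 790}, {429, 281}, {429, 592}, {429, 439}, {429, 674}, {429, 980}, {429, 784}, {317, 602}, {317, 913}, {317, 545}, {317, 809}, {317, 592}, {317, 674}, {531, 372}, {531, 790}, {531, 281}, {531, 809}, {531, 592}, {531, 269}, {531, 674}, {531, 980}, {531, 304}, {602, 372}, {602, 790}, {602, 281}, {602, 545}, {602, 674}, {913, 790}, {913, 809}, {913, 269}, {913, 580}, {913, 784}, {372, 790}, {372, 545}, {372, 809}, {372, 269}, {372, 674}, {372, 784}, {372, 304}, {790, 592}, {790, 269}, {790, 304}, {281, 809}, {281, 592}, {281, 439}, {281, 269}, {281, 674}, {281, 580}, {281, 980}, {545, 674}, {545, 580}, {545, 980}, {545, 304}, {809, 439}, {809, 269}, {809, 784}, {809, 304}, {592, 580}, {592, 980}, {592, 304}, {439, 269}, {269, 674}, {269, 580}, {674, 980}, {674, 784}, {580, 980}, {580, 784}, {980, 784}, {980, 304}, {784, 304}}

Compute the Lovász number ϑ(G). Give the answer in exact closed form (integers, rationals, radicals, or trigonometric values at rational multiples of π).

sqrt(37)

Vertex 592 has 18 neighbors: 481, 194, 544, 462, 637, 710, 618, 659, 571, 280, 429, 317, 531, 790, 281, 580, 980, 304.
Vertex 781 has 18 neighbors: 716, 194, 520, 710, 618, 571, 765, 429, 317, 913, 372, 790, 545, 439, 269, 674, 580, 980.
N(269) = {481, 544, 462, 548, 781, 618, 490, 765, 280, 531, 913, 372, 790, 281, 809, 439, 674, 580}, |N(269)| = 18.
Vertex 548 has 18 neighbors: 481, 194, 392, 462, 710, 618, 659, 490, 765, 317, 602, 809, 439, 269, 674, 980, 784, 304.
G on 37 vertices is 18-regular; Paley(37): SR with (k,λ,μ)=(18,8,9).
A has 3 distinct eigenvalues ≈ [18.0, 2.5414, -3.5414].
Lovász: ϑ = −37(-sqrt(37)/2 - 1/2)/(18+-(-sqrt(37)/2 - 1/2)) = sqrt(37).
≈ 6.0827625 (to 7 d.p.).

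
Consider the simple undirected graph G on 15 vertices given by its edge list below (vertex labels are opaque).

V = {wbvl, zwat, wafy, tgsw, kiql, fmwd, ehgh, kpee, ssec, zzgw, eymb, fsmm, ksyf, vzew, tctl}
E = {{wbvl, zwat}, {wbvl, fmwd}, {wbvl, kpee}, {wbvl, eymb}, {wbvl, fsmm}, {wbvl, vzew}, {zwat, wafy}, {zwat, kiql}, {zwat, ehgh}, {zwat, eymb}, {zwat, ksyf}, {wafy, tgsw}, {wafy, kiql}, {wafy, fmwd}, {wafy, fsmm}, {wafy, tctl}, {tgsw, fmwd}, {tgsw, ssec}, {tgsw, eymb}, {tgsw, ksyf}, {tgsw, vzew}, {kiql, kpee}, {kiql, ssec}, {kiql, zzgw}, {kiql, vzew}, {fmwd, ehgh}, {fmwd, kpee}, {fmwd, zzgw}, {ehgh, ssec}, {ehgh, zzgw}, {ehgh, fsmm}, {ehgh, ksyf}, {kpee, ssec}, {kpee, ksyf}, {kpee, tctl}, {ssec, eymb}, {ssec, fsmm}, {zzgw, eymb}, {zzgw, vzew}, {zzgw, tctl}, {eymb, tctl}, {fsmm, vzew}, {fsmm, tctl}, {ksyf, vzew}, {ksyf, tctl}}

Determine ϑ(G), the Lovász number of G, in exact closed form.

deg(wafy) = 6; N(wafy) = {zwat, tgsw, kiql, fmwd, fsmm, tctl}.
Vertex ehgh has 6 neighbors: zwat, fmwd, ssec, zzgw, fsmm, ksyf.
Vertex zzgw has 6 neighbors: kiql, fmwd, ehgh, eymb, vzew, tctl.
N(eymb) = {wbvl, zwat, tgsw, ssec, zzgw, tctl}, |N(eymb)| = 6.
Every vertex has degree 6 (N=15); Kneser-type, 2-subsets of [6].
spec(A) ≈ [6.0, 1.0, -3.0] (distinct, 6 d.p.).
With N=15: ϑ(G) = 15·(-1*(-3))/(6−(-3)) = 5.
ϑ(G) ≈ 5.000000000.

5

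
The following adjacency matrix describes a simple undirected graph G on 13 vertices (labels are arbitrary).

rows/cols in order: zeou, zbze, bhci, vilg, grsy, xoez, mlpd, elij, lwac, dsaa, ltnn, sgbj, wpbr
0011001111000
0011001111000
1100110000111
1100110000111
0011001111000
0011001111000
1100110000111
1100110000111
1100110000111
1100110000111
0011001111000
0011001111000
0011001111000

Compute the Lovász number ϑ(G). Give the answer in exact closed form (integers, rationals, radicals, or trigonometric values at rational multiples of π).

7

N(lwac) = {zeou, zbze, grsy, xoez, ltnn, sgbj, wpbr}, |N(lwac)| = 7.
Vertex elij has 7 neighbors: zeou, zbze, grsy, xoez, ltnn, sgbj, wpbr.
N(bhci) = {zeou, zbze, grsy, xoez, ltnn, sgbj, wpbr}, |N(bhci)| = 7.
N(vilg) = {zeou, zbze, grsy, xoez, ltnn, sgbj, wpbr}, |N(vilg)| = 7.
Complete 2-partite, parts [7, 6]: perfect, ϑ = α = 7.
= 7.000000… (decimal).
Sandwich: α(G)=7 ≤ ϑ(G)=7 ≤ χ(Ḡ)=7 (collapsed).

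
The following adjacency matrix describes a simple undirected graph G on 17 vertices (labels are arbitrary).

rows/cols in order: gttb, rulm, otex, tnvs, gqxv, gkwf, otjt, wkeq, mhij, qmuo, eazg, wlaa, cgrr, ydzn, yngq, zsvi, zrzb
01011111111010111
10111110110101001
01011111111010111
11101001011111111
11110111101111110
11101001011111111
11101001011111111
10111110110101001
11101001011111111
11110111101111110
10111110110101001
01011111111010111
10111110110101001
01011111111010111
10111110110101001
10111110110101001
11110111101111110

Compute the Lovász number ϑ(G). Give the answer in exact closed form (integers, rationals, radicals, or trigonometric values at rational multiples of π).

6

deg(gttb) = 13; N(gttb) = {rulm, tnvs, gqxv, gkwf, otjt, wkeq, mhij, qmuo, eazg, cgrr, yngq, zsvi, zrzb}.
Vertex zrzb has 14 neighbors: gttb, rulm, otex, tnvs, gkwf, otjt, wkeq, mhij, eazg, wlaa, cgrr, ydzn, yngq, zsvi.
Vertex rulm has 11 neighbors: gttb, otex, tnvs, gqxv, gkwf, otjt, mhij, qmuo, wlaa, ydzn, zrzb.
Vertex cgrr has 11 neighbors: gttb, otex, tnvs, gqxv, gkwf, otjt, mhij, qmuo, wlaa, ydzn, zrzb.
G = K_{6,4,4,3}: α = 6 = χ(Ḡ), so ϑ = 6.
ϑ(G) ≈ 6.000000.
Lovász sandwich 6 ≤ 6 ≤ 6: collapsed.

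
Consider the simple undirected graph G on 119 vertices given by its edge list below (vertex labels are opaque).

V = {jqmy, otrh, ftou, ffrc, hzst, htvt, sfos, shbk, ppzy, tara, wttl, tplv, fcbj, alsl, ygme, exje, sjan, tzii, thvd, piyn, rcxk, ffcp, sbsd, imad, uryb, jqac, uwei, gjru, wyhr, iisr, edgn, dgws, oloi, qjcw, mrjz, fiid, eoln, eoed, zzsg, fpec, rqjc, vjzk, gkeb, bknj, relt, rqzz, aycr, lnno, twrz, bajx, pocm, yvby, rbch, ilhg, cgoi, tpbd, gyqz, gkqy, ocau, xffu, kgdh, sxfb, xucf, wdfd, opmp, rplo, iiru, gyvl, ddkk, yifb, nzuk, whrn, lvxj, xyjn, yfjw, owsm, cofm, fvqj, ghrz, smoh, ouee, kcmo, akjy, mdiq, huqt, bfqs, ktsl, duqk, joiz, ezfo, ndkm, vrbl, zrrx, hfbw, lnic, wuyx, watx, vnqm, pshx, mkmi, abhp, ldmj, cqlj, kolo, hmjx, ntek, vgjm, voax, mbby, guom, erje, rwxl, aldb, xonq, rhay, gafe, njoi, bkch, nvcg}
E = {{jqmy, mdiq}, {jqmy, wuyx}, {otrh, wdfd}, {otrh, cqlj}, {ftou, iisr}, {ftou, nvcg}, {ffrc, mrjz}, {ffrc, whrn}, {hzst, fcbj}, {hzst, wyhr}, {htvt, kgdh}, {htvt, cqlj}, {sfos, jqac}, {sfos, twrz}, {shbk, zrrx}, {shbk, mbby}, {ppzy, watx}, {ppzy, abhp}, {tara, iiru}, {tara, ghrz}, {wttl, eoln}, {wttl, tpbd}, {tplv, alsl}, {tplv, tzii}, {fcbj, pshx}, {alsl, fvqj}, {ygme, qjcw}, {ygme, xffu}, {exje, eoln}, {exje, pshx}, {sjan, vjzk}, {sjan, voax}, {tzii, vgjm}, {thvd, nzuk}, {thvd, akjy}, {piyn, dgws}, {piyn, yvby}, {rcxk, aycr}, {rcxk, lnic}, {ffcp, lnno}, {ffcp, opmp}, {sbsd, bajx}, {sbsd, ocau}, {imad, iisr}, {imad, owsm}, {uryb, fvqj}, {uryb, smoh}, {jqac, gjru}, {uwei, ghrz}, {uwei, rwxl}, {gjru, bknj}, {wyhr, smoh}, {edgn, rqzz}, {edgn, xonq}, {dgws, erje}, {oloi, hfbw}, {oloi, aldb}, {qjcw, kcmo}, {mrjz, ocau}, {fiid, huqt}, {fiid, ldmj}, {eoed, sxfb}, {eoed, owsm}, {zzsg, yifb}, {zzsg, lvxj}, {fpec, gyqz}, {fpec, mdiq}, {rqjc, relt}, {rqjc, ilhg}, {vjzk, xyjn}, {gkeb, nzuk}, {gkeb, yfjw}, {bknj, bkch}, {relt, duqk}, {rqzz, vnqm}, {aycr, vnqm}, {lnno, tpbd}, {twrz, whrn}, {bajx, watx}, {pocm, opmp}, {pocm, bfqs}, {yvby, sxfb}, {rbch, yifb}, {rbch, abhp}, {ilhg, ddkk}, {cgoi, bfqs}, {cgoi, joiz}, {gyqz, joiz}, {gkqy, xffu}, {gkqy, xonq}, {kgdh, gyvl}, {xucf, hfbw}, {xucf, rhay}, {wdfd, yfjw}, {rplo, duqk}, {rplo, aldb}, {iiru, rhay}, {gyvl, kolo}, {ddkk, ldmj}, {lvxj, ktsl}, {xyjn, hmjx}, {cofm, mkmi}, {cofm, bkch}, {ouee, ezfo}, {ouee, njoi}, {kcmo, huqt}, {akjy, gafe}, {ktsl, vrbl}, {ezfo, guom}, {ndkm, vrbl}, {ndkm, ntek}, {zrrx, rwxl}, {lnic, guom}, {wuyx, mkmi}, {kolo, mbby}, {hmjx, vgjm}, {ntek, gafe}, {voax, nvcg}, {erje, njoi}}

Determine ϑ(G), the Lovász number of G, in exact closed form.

Vertex akjy has 2 neighbors: thvd, gafe.
deg(sjan) = 2; N(sjan) = {vjzk, voax}.
deg(xyjn) = 2; N(xyjn) = {vjzk, hmjx}.
Vertex ezfo has 2 neighbors: ouee, guom.
119-vertex 2-regular graph: the odd cycle C_{119}.
spec(A) ≈ [2.0, 1.997, 1.989, 1.975, 1.956, 1.931, 1.9, 1.865, 1.824, 1.778, 1.728, 1.672, 1.612, 1.547, 1.478, 1.405, 1.328, 1.247, 1.163, 1.075, 0.985, 0.891, 0.796, 0.698, 0.598, 0.496, 0.393, 0.289, 0.185, 0.079, -0.026, -0.132, -0.237, -0.342, -0.445, -0.547, -0.648, -0.747, -0.844, -0.938, -1.03, -1.119, -1.205, -1.288, -1.367, -1.442, -1.513, -1.58, -1.642, -1.7, -1.754, -1.802, -1.845, -1.883, -1.916, -1.944, -1.966, -1.983, -1.994, -1.999] (distinct, 3 d.p.).
Lovász: ϑ = −119(-2*cos(pi/119))/(2+-(-1)*2*cos(pi/119)) = 119*cos(pi/119)/(cos(pi/119) + 1).
Numerically 59.48963.
Check 59 ≤ 119*cos(pi/119)/(cos(pi/119) + 1) ≤ 60: both strict.

119*cos(pi/119)/(cos(pi/119) + 1)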